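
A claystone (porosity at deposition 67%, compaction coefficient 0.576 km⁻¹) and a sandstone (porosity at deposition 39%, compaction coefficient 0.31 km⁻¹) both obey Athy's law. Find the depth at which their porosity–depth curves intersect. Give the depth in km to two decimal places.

2.03 km

Set n₀ₐ e^(−cₐd) = n₀ᵦ e^(−cᵦd) ⇒ ln(n₀ₐ/n₀ᵦ) = (cₐ − cᵦ)·d
d = ln(0.67/0.39) / (0.576 − 0.31) = 0.5411 / 0.266 = 2.034 km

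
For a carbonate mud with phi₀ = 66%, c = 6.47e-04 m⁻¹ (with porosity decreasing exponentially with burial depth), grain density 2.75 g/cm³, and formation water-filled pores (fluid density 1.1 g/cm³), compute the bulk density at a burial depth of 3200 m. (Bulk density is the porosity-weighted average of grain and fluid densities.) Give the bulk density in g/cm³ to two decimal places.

Working in km (1 km = 1000 m; c in km⁻¹ = c in m⁻¹ × 1000):
Porosity at depth: phi = 0.66·exp(−0.647×3.2) = 0.66×0.1261 = 0.0832
Bulk density: ρ_b = (1−phi)ρ_g + phi·ρ_f = 0.9168×2.75 + 0.0832×1.1
       = 2.521 + 0.092 = 2.613 g/cm³

2.61 g/cm³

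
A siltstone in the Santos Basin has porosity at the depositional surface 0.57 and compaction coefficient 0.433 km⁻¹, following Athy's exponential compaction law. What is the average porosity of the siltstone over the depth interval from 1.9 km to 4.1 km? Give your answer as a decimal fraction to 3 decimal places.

0.161

⟨phi⟩ = (1/(z₂−z₁)) ∫ phi₀ e^(−cz) dz = phi₀·(e^(−c·z₁) − e^(−c·z₂)) / (c·(z₂−z₁))
e^(−0.433×1.9) = 0.4392; e^(−0.433×4.1) = 0.1694
⟨phi⟩ = 0.57 × (0.4392 − 0.1694) / (0.433 × 2.2) = 0.57 × 0.2832 = 0.1614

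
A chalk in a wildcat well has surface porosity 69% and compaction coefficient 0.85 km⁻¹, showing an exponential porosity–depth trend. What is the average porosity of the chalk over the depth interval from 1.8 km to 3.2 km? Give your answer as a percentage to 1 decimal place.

8.7%

⟨φ⟩ = (1/(z₂−z₁)) ∫ φ₀ e^(−kz) dz = φ₀·(e^(−k·z₁) − e^(−k·z₂)) / (k·(z₂−z₁))
e^(−0.85×1.8) = 0.2165; e^(−0.85×3.2) = 0.0659
⟨φ⟩ = 0.69 × (0.2165 − 0.0659) / (0.85 × 1.4) = 0.69 × 0.1266 = 0.0874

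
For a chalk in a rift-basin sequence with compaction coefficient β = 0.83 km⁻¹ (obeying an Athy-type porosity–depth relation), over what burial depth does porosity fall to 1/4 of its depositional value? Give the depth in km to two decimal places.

phi/phi₀ = 1/4 ⇒ exp(−β·d) = 1/4 ⇒ d = ln(4) / β
d = 1.3863 / 0.83 = 1.670 km

1.67 km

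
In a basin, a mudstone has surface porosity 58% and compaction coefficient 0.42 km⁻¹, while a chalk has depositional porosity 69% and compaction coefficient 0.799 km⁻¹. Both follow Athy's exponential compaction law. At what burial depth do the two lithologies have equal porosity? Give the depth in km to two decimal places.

Set φ₀ₐ e^(−cₐd) = φ₀ᵦ e^(−cᵦd) ⇒ ln(φ₀ₐ/φ₀ᵦ) = (cₐ − cᵦ)·d
d = ln(0.58/0.69) / (0.42 − 0.799) = -0.1737 / -0.379 = 0.458 km

0.46 km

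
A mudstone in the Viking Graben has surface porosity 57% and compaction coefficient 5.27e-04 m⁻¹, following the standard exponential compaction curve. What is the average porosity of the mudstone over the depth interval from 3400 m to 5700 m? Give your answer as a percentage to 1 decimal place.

5.5%

Working in km (1 km = 1000 m; c in km⁻¹ = c in m⁻¹ × 1000):
⟨phi⟩ = (1/(d₂−d₁)) ∫ phi₀ e^(−cd) dd = phi₀·(e^(−c·d₁) − e^(−c·d₂)) / (c·(d₂−d₁))
e^(−0.527×3.4) = 0.1667; e^(−0.527×5.7) = 0.0496
⟨phi⟩ = 0.57 × (0.1667 − 0.0496) / (0.527 × 2.3) = 0.57 × 0.0966 = 0.0551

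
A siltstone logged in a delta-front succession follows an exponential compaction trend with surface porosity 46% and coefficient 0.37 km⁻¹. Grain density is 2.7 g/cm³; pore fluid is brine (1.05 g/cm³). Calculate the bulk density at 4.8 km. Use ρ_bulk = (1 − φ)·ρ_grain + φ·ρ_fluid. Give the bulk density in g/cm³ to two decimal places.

2.57 g/cm³

Porosity at depth: n = 0.46·exp(−0.37×4.8) = 0.46×0.1693 = 0.0779
Bulk density: ρ_b = (1−n)ρ_g + n·ρ_f = 0.9221×2.7 + 0.0779×1.05
       = 2.490 + 0.082 = 2.571 g/cm³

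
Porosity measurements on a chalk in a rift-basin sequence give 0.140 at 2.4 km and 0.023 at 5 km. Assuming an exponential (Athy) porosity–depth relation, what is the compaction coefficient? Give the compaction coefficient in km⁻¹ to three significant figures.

Athy: phi(Z) = phi₀ e^(−kZ) ⇒ phi₁/phi₂ = e^{k(Z₂−Z₁)} ⇒ k = ln(phi₁/phi₂)/(Z₂−Z₁)
k = ln(0.14/0.023) / (5 − 2.4) = ln(6.087) / 2.6 = 1.8061 / 2.6 = 0.6947 km⁻¹

0.695 km⁻¹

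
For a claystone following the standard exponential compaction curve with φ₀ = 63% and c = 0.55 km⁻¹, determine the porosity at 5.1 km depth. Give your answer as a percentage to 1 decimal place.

3.8%

φ = φ₀·exp(−c·d) = 0.63 × exp(−0.55 × 5.1) = 0.63 × exp(−2.805)
  = 0.63 × 0.0605 = 0.0381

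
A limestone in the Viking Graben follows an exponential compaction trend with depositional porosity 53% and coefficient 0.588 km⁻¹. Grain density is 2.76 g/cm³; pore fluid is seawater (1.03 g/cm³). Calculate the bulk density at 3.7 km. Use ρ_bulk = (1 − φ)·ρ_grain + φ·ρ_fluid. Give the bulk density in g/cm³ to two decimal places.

Porosity at depth: n = 0.53·exp(−0.588×3.7) = 0.53×0.1135 = 0.0602
Bulk density: ρ_b = (1−n)ρ_g + n·ρ_f = 0.9398×2.76 + 0.0602×1.03
       = 2.594 + 0.062 = 2.656 g/cm³

2.66 g/cm³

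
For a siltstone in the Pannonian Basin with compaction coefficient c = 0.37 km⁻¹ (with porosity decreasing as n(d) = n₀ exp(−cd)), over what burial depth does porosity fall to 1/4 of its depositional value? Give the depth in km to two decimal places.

3.75 km

n/n₀ = 1/4 ⇒ exp(−c·d) = 1/4 ⇒ d = ln(4) / c
d = 1.3863 / 0.37 = 3.747 km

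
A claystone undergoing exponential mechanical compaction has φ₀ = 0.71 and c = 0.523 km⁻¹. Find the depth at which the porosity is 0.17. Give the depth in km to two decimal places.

2.73 km

Invert Athy's law: z = ln(φ₀/φ) / c
z = ln(0.71/0.17) / 0.523 = ln(4.176) / 0.523 = 1.4295 / 0.523 = 2.733 km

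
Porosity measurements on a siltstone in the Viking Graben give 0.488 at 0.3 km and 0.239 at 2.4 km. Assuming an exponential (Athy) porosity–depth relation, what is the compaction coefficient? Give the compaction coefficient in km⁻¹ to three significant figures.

0.340 km⁻¹

Athy: φ(Z) = φ₀ e^(−βZ) ⇒ φ₁/φ₂ = e^{β(Z₂−Z₁)} ⇒ β = ln(φ₁/φ₂)/(Z₂−Z₁)
β = ln(0.488/0.239) / (2.4 − 0.3) = ln(2.042) / 2.1 = 0.7139 / 2.1 = 0.3399 km⁻¹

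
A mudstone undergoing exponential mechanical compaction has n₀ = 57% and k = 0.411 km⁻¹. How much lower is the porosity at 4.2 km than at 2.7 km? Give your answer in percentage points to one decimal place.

8.6 percentage points

n(2.7) = 0.57·e^(−0.411×2.7) = 0.1879
n(4.2) = 0.57·e^(−0.411×4.2) = 0.1014
Δn = 0.1879 − 0.1014 = 0.0865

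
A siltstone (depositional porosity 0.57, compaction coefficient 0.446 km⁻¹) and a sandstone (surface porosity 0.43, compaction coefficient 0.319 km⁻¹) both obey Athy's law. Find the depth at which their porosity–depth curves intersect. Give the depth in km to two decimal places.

Set n₀ₐ e^(−cₐd) = n₀ᵦ e^(−cᵦd) ⇒ ln(n₀ₐ/n₀ᵦ) = (cₐ − cᵦ)·d
d = ln(0.57/0.43) / (0.446 − 0.319) = 0.2819 / 0.127 = 2.219 km

2.22 km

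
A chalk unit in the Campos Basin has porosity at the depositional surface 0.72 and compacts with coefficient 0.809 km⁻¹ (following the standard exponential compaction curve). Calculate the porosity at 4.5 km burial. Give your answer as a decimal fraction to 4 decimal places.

0.0189

phi = phi₀·exp(−β·d) = 0.72 × exp(−0.809 × 4.5) = 0.72 × exp(−3.641)
  = 0.72 × 0.0262 = 0.0189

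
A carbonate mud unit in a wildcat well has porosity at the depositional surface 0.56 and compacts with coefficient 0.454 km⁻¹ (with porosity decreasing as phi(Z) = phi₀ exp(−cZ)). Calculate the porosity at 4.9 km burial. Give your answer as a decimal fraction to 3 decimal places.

phi = phi₀·exp(−c·Z) = 0.56 × exp(−0.454 × 4.9) = 0.56 × exp(−2.225)
  = 0.56 × 0.1081 = 0.0605

0.061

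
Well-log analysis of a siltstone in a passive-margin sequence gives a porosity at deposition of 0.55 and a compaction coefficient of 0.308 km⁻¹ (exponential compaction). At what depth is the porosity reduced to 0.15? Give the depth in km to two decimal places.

Invert Athy's law: Z = ln(phi₀/phi) / c
Z = ln(0.55/0.15) / 0.308 = ln(3.667) / 0.308 = 1.2993 / 0.308 = 4.218 km

4.22 km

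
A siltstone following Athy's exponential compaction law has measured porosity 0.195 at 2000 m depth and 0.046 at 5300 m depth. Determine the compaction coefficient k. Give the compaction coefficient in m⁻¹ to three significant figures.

0.000438 m⁻¹

Working in km (1 km = 1000 m; k in km⁻¹ = k in m⁻¹ × 1000):
Athy: n(d) = n₀ e^(−kd) ⇒ n₁/n₂ = e^{k(d₂−d₁)} ⇒ k = ln(n₁/n₂)/(d₂−d₁)
k = ln(0.195/0.046) / (5.3 − 2) = ln(4.239) / 3.3 = 1.4444 / 3.3 = 0.4377 km⁻¹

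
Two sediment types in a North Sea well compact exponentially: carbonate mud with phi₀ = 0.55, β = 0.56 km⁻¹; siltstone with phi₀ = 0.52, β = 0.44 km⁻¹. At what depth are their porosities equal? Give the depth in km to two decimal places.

Set phi₀ₐ e^(−βₐd) = phi₀ᵦ e^(−βᵦd) ⇒ ln(phi₀ₐ/phi₀ᵦ) = (βₐ − βᵦ)·d
d = ln(0.55/0.52) / (0.56 − 0.44) = 0.0561 / 0.12 = 0.467 km

0.47 km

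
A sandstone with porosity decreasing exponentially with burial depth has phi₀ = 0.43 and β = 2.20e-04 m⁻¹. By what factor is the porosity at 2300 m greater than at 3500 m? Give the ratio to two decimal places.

1.30

Working in km (1 km = 1000 m; β in km⁻¹ = β in m⁻¹ × 1000):
phi(z₁)/phi(z₂) = e^(−β·z₁)/e^(−β·z₂) = e^{β(z₂−z₁)}
= exp(0.22 × 1.2) = exp(0.264) = 1.3021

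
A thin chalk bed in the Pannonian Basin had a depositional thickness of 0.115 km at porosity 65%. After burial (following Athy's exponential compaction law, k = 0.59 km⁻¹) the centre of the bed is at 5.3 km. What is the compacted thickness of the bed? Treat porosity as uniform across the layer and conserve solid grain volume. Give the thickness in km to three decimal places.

0.041 km

Porosity at 5.3 km: φ = 0.65·exp(−0.59×5.3) = 0.0285
Solid-volume conservation: h(1−φ) = h₀(1−φ₀) ⇒ h = h₀·(1−φ₀)/(1−φ)
h = 0.115 × (1 − 0.65)/(1 − 0.0285) = 0.115 × 0.3603 = 0.0414 km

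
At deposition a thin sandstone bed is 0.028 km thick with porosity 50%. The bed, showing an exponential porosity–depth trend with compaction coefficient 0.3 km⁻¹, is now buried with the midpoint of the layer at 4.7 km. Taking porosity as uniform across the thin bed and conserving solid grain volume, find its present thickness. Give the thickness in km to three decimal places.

0.016 km

Porosity at 4.7 km: n = 0.5·exp(−0.3×4.7) = 0.1221
Solid-volume conservation: h(1−n) = h₀(1−n₀) ⇒ h = h₀·(1−n₀)/(1−n)
h = 0.028 × (1 − 0.5)/(1 − 0.1221) = 0.028 × 0.5695 = 0.0159 km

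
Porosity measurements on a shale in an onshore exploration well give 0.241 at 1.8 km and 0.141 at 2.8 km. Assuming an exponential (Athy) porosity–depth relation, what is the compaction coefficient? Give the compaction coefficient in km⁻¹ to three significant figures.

0.536 km⁻¹

Athy: phi(d) = phi₀ e^(−βd) ⇒ phi₁/phi₂ = e^{β(d₂−d₁)} ⇒ β = ln(phi₁/phi₂)/(d₂−d₁)
β = ln(0.241/0.141) / (2.8 − 1.8) = ln(1.709) / 1 = 0.5360 / 1 = 0.536 km⁻¹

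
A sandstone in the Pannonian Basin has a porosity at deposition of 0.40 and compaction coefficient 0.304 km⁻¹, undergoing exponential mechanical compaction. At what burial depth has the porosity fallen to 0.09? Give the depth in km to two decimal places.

Invert Athy's law: z = ln(φ₀/φ) / β
z = ln(0.4/0.09) / 0.304 = ln(4.444) / 0.304 = 1.4917 / 0.304 = 4.907 km

4.91 km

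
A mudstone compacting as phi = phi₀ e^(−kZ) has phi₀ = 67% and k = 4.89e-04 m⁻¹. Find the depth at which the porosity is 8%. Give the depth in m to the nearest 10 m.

Working in km (1 km = 1000 m; k in km⁻¹ = k in m⁻¹ × 1000):
Invert Athy's law: Z = ln(phi₀/phi) / k
Z = ln(0.67/0.08) / 0.489 = ln(8.375) / 0.489 = 2.1253 / 0.489 = 4.346 km

4350 m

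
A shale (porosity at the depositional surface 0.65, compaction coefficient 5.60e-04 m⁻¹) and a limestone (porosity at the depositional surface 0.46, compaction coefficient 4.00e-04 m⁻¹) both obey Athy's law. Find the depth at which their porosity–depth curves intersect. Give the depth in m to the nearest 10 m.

Working in km (1 km = 1000 m; k in km⁻¹ = k in m⁻¹ × 1000):
Set φ₀ₐ e^(−kₐd) = φ₀ᵦ e^(−kᵦd) ⇒ ln(φ₀ₐ/φ₀ᵦ) = (kₐ − kᵦ)·d
d = ln(0.65/0.46) / (0.56 − 0.4) = 0.3457 / 0.16 = 2.161 km

2160 m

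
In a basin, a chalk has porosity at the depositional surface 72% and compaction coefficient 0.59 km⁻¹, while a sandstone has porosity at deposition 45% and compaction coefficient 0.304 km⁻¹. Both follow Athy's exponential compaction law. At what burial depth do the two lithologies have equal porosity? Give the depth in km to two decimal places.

Set φ₀ₐ e^(−βₐz) = φ₀ᵦ e^(−βᵦz) ⇒ ln(φ₀ₐ/φ₀ᵦ) = (βₐ − βᵦ)·z
z = ln(0.72/0.45) / (0.59 − 0.304) = 0.4700 / 0.286 = 1.643 km

1.64 km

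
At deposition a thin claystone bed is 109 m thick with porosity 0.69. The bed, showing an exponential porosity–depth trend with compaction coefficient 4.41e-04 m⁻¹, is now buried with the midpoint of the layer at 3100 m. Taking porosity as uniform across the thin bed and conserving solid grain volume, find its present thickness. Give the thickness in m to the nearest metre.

Working in km (1 km = 1000 m; c in km⁻¹ = c in m⁻¹ × 1000):
Porosity at 3.1 km: phi = 0.69·exp(−0.441×3.1) = 0.1758
Solid-volume conservation: h(1−phi) = h₀(1−phi₀) ⇒ h = h₀·(1−phi₀)/(1−phi)
h = 0.109 × (1 − 0.69)/(1 − 0.1758) = 0.109 × 0.3761 = 0.0410 km

41 m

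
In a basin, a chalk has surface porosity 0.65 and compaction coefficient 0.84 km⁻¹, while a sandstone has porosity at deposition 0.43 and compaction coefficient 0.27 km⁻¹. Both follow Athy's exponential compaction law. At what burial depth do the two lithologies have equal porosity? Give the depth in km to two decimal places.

Set phi₀ₐ e^(−cₐZ) = phi₀ᵦ e^(−cᵦZ) ⇒ ln(phi₀ₐ/phi₀ᵦ) = (cₐ − cᵦ)·Z
Z = ln(0.65/0.43) / (0.84 − 0.27) = 0.4132 / 0.57 = 0.725 km

0.72 km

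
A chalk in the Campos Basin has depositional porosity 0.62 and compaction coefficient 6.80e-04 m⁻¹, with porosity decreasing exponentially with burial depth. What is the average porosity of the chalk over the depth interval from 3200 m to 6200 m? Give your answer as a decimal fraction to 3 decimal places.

Working in km (1 km = 1000 m; c in km⁻¹ = c in m⁻¹ × 1000):
⟨phi⟩ = (1/(z₂−z₁)) ∫ phi₀ e^(−cz) dz = phi₀·(e^(−c·z₁) − e^(−c·z₂)) / (c·(z₂−z₁))
e^(−0.68×3.2) = 0.1135; e^(−0.68×6.2) = 0.0148
⟨phi⟩ = 0.62 × (0.1135 − 0.0148) / (0.68 × 3) = 0.62 × 0.0484 = 0.0300

0.030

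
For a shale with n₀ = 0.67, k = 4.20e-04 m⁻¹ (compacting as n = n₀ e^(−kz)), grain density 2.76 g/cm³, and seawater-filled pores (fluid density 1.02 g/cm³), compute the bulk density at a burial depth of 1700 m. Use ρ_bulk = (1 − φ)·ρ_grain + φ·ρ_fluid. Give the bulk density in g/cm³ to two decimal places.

2.19 g/cm³

Working in km (1 km = 1000 m; k in km⁻¹ = k in m⁻¹ × 1000):
Porosity at depth: n = 0.67·exp(−0.42×1.7) = 0.67×0.4897 = 0.3281
Bulk density: ρ_b = (1−n)ρ_g + n·ρ_f = 0.6719×2.76 + 0.3281×1.02
       = 1.854 + 0.335 = 2.189 g/cm³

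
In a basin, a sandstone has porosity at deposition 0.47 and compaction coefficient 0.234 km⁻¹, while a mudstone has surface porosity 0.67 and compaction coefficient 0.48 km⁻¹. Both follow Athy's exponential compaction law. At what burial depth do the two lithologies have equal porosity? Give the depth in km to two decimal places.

1.44 km

Set n₀ₐ e^(−βₐz) = n₀ᵦ e^(−βᵦz) ⇒ ln(n₀ₐ/n₀ᵦ) = (βₐ − βᵦ)·z
z = ln(0.47/0.67) / (0.234 − 0.48) = -0.3545 / -0.246 = 1.441 km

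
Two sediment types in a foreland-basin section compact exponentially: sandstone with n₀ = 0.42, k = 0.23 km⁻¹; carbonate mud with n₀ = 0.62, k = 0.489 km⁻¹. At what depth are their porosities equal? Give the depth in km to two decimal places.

Set n₀ₐ e^(−kₐd) = n₀ᵦ e^(−kᵦd) ⇒ ln(n₀ₐ/n₀ᵦ) = (kₐ − kᵦ)·d
d = ln(0.42/0.62) / (0.23 − 0.489) = -0.3895 / -0.259 = 1.504 km

1.50 km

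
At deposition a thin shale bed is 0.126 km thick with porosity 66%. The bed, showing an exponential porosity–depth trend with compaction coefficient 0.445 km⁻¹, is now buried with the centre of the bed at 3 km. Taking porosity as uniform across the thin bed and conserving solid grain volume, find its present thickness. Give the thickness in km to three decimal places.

Porosity at 3 km: φ = 0.66·exp(−0.445×3) = 0.1737
Solid-volume conservation: h(1−φ) = h₀(1−φ₀) ⇒ h = h₀·(1−φ₀)/(1−φ)
h = 0.126 × (1 − 0.66)/(1 − 0.1737) = 0.126 × 0.4115 = 0.0518 km

0.052 km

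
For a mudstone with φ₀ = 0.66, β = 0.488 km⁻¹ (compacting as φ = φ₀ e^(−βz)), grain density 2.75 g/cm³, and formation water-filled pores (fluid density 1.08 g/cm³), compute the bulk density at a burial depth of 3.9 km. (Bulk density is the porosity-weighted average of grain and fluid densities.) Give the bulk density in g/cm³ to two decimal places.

Porosity at depth: φ = 0.66·exp(−0.488×3.9) = 0.66×0.1491 = 0.0984
Bulk density: ρ_b = (1−φ)ρ_g + φ·ρ_f = 0.9016×2.75 + 0.0984×1.08
       = 2.479 + 0.106 = 2.586 g/cm³

2.59 g/cm³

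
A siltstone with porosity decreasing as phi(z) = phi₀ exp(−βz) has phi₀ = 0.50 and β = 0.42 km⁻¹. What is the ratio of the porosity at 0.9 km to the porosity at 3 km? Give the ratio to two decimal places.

phi(z₁)/phi(z₂) = e^(−β·z₁)/e^(−β·z₂) = e^{β(z₂−z₁)}
= exp(0.42 × 2.1) = exp(0.882) = 2.4157

2.42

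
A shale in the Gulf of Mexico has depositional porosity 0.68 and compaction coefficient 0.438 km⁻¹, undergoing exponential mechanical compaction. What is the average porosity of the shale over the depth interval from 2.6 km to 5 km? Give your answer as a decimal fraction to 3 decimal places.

⟨φ⟩ = (1/(d₂−d₁)) ∫ φ₀ e^(−βd) dd = φ₀·(e^(−β·d₁) − e^(−β·d₂)) / (β·(d₂−d₁))
e^(−0.438×2.6) = 0.3202; e^(−0.438×5) = 0.1119
⟨φ⟩ = 0.68 × (0.3202 − 0.1119) / (0.438 × 2.4) = 0.68 × 0.1981 = 0.1347

0.135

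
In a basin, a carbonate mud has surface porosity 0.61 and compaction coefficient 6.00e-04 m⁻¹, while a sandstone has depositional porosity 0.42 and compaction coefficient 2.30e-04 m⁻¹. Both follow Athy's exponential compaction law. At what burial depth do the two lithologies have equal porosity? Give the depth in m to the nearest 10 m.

Working in km (1 km = 1000 m; β in km⁻¹ = β in m⁻¹ × 1000):
Set φ₀ₐ e^(−βₐd) = φ₀ᵦ e^(−βᵦd) ⇒ ln(φ₀ₐ/φ₀ᵦ) = (βₐ − βᵦ)·d
d = ln(0.61/0.42) / (0.6 − 0.23) = 0.3732 / 0.37 = 1.009 km

1010 m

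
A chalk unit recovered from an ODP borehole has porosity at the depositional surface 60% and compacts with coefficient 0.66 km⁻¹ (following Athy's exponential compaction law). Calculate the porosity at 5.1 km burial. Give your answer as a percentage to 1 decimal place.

2.1%

φ = φ₀·exp(−β·Z) = 0.6 × exp(−0.66 × 5.1) = 0.6 × exp(−3.366)
  = 0.6 × 0.0345 = 0.0207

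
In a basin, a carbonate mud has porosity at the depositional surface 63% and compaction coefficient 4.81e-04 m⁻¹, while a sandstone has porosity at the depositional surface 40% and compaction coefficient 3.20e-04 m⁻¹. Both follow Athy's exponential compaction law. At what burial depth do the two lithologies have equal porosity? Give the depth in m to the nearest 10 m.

2820 m

Working in km (1 km = 1000 m; c in km⁻¹ = c in m⁻¹ × 1000):
Set phi₀ₐ e^(−cₐd) = phi₀ᵦ e^(−cᵦd) ⇒ ln(phi₀ₐ/phi₀ᵦ) = (cₐ − cᵦ)·d
d = ln(0.63/0.4) / (0.481 − 0.32) = 0.4543 / 0.161 = 2.821 km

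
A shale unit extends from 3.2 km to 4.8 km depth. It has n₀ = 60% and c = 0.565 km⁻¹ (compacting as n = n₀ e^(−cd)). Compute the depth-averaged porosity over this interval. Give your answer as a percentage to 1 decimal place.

⟨n⟩ = (1/(d₂−d₁)) ∫ n₀ e^(−cd) dd = n₀·(e^(−c·d₁) − e^(−c·d₂)) / (c·(d₂−d₁))
e^(−0.565×3.2) = 0.1640; e^(−0.565×4.8) = 0.0664
⟨n⟩ = 0.6 × (0.1640 − 0.0664) / (0.565 × 1.6) = 0.6 × 0.1079 = 0.0648

6.5%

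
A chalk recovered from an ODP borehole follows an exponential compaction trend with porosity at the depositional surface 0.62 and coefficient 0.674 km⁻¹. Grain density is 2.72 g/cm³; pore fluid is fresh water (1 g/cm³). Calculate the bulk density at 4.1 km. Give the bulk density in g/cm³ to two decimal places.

2.65 g/cm³

Porosity at depth: n = 0.62·exp(−0.674×4.1) = 0.62×0.0631 = 0.0391
Bulk density: ρ_b = (1−n)ρ_g + n·ρ_f = 0.9609×2.72 + 0.0391×1
       = 2.614 + 0.039 = 2.653 g/cm³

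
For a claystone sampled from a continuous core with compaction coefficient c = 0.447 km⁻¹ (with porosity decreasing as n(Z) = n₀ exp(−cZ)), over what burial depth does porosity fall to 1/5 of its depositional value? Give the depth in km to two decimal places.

3.60 km

n/n₀ = 1/5 ⇒ exp(−c·Z) = 1/5 ⇒ Z = ln(5) / c
Z = 1.6094 / 0.447 = 3.601 km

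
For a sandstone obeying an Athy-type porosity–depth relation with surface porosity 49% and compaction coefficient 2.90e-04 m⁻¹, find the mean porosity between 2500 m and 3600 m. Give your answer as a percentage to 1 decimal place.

20.3%

Working in km (1 km = 1000 m; c in km⁻¹ = c in m⁻¹ × 1000):
⟨n⟩ = (1/(d₂−d₁)) ∫ n₀ e^(−cd) dd = n₀·(e^(−c·d₁) − e^(−c·d₂)) / (c·(d₂−d₁))
e^(−0.29×2.5) = 0.4843; e^(−0.29×3.6) = 0.3520
⟨n⟩ = 0.49 × (0.4843 − 0.3520) / (0.29 × 1.1) = 0.49 × 0.4147 = 0.2032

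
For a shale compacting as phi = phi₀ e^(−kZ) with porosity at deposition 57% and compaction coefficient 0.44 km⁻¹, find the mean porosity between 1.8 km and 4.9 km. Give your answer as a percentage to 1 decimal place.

⟨phi⟩ = (1/(Z₂−Z₁)) ∫ phi₀ e^(−kZ) dZ = phi₀·(e^(−k·Z₁) − e^(−k·Z₂)) / (k·(Z₂−Z₁))
e^(−0.44×1.8) = 0.4529; e^(−0.44×4.9) = 0.1158
⟨phi⟩ = 0.57 × (0.4529 − 0.1158) / (0.44 × 3.1) = 0.57 × 0.2472 = 0.1409

14.1%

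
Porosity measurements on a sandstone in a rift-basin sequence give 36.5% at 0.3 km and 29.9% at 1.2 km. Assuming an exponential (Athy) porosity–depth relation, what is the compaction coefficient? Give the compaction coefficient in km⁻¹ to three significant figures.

Athy: n(Z) = n₀ e^(−kZ) ⇒ n₁/n₂ = e^{k(Z₂−Z₁)} ⇒ k = ln(n₁/n₂)/(Z₂−Z₁)
k = ln(0.365/0.299) / (1.2 − 0.3) = ln(1.221) / 0.9 = 0.1995 / 0.9 = 0.2216 km⁻¹

0.222 km⁻¹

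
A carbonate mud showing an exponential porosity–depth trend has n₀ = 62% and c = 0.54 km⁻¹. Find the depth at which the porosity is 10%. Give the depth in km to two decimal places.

3.38 km

Invert Athy's law: z = ln(n₀/n) / c
z = ln(0.62/0.1) / 0.54 = ln(6.2) / 0.54 = 1.8245 / 0.54 = 3.379 km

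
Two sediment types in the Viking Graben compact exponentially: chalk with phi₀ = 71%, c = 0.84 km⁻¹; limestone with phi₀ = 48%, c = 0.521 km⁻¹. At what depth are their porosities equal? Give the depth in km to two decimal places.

Set phi₀ₐ e^(−cₐz) = phi₀ᵦ e^(−cᵦz) ⇒ ln(phi₀ₐ/phi₀ᵦ) = (cₐ − cᵦ)·z
z = ln(0.71/0.48) / (0.84 − 0.521) = 0.3915 / 0.319 = 1.227 km

1.23 km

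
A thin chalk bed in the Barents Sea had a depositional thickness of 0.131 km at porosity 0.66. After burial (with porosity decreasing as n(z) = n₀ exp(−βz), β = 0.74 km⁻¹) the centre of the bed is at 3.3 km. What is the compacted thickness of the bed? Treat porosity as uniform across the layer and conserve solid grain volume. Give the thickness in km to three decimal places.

0.047 km

Porosity at 3.3 km: n = 0.66·exp(−0.74×3.3) = 0.0574
Solid-volume conservation: h(1−n) = h₀(1−n₀) ⇒ h = h₀·(1−n₀)/(1−n)
h = 0.131 × (1 − 0.66)/(1 − 0.0574) = 0.131 × 0.3607 = 0.0473 km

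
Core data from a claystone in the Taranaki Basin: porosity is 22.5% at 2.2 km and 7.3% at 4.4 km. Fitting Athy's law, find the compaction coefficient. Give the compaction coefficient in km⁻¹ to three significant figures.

Athy: n(z) = n₀ e^(−βz) ⇒ n₁/n₂ = e^{β(z₂−z₁)} ⇒ β = ln(n₁/n₂)/(z₂−z₁)
β = ln(0.225/0.073) / (4.4 − 2.2) = ln(3.082) / 2.2 = 1.1256 / 2.2 = 0.5117 km⁻¹

0.512 km⁻¹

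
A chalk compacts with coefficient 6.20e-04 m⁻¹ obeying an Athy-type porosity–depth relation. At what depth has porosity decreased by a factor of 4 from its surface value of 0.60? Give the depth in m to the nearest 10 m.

2240 m

Working in km (1 km = 1000 m; β in km⁻¹ = β in m⁻¹ × 1000):
φ/φ₀ = 1/4 ⇒ exp(−β·Z) = 1/4 ⇒ Z = ln(4) / β
Z = 1.3863 / 0.62 = 2.236 km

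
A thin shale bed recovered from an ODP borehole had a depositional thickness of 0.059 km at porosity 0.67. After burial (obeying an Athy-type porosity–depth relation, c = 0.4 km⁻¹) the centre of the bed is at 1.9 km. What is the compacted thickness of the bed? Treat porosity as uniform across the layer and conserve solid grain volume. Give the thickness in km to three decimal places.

0.028 km

Porosity at 1.9 km: n = 0.67·exp(−0.4×1.9) = 0.3133
Solid-volume conservation: h(1−n) = h₀(1−n₀) ⇒ h = h₀·(1−n₀)/(1−n)
h = 0.059 × (1 − 0.67)/(1 − 0.3133) = 0.059 × 0.4806 = 0.0284 km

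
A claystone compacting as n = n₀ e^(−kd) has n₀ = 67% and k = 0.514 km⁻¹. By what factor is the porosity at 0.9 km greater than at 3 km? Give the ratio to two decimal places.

n(d₁)/n(d₂) = e^(−k·d₁)/e^(−k·d₂) = e^{k(d₂−d₁)}
= exp(0.514 × 2.1) = exp(1.079) = 2.9429

2.94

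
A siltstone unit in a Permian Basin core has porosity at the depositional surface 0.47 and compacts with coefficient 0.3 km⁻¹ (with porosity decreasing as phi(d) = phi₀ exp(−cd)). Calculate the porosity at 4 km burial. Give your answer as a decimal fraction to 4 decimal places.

0.1416

phi = phi₀·exp(−c·d) = 0.47 × exp(−0.3 × 4) = 0.47 × exp(−1.2)
  = 0.47 × 0.3012 = 0.1416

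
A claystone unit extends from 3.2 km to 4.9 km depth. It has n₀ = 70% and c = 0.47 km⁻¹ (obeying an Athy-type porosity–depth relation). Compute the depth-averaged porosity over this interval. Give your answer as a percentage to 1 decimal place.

⟨n⟩ = (1/(d₂−d₁)) ∫ n₀ e^(−cd) dd = n₀·(e^(−c·d₁) − e^(−c·d₂)) / (c·(d₂−d₁))
e^(−0.47×3.2) = 0.2222; e^(−0.47×4.9) = 0.1000
⟨n⟩ = 0.7 × (0.2222 − 0.1000) / (0.47 × 1.7) = 0.7 × 0.1530 = 0.1071

10.7%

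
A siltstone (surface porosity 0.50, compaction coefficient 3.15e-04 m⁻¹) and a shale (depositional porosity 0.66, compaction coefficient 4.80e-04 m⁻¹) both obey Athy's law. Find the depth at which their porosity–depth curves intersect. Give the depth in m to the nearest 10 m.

1680 m

Working in km (1 km = 1000 m; c in km⁻¹ = c in m⁻¹ × 1000):
Set phi₀ₐ e^(−cₐZ) = phi₀ᵦ e^(−cᵦZ) ⇒ ln(phi₀ₐ/phi₀ᵦ) = (cₐ − cᵦ)·Z
Z = ln(0.5/0.66) / (0.315 − 0.48) = -0.2776 / -0.165 = 1.683 km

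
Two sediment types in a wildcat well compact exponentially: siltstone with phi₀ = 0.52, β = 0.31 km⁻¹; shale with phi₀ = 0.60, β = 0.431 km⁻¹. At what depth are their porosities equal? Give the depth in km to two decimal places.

Set phi₀ₐ e^(−βₐd) = phi₀ᵦ e^(−βᵦd) ⇒ ln(phi₀ₐ/phi₀ᵦ) = (βₐ − βᵦ)·d
d = ln(0.52/0.6) / (0.31 − 0.431) = -0.1431 / -0.121 = 1.183 km

1.18 km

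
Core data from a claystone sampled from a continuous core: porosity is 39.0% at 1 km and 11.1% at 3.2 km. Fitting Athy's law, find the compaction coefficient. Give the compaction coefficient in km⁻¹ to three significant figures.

0.571 km⁻¹

Athy: n(z) = n₀ e^(−βz) ⇒ n₁/n₂ = e^{β(z₂−z₁)} ⇒ β = ln(n₁/n₂)/(z₂−z₁)
β = ln(0.39/0.111) / (3.2 − 1) = ln(3.514) / 2.2 = 1.2566 / 2.2 = 0.5712 km⁻¹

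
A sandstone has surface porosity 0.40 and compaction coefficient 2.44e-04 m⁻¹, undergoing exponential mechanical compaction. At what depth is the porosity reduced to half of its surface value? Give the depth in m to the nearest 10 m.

Working in km (1 km = 1000 m; k in km⁻¹ = k in m⁻¹ × 1000):
phi/phi₀ = 1/2 ⇒ exp(−k·d) = 1/2 ⇒ d = ln(2) / k
d = 0.6931 / 0.244 = 2.841 km

2840 m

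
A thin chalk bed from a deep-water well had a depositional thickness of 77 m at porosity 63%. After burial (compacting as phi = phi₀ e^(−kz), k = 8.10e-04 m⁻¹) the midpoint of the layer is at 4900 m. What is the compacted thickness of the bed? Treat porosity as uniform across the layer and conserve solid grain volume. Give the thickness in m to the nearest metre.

Working in km (1 km = 1000 m; k in km⁻¹ = k in m⁻¹ × 1000):
Porosity at 4.9 km: phi = 0.63·exp(−0.81×4.9) = 0.0119
Solid-volume conservation: h(1−phi) = h₀(1−phi₀) ⇒ h = h₀·(1−phi₀)/(1−phi)
h = 0.077 × (1 − 0.63)/(1 − 0.0119) = 0.077 × 0.3745 = 0.0288 km

29 m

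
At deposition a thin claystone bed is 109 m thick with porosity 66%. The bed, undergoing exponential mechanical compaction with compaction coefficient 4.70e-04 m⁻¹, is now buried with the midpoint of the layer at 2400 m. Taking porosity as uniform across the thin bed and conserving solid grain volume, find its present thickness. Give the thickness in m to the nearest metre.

Working in km (1 km = 1000 m; k in km⁻¹ = k in m⁻¹ × 1000):
Porosity at 2.4 km: phi = 0.66·exp(−0.47×2.4) = 0.2136
Solid-volume conservation: h(1−phi) = h₀(1−phi₀) ⇒ h = h₀·(1−phi₀)/(1−phi)
h = 0.109 × (1 − 0.66)/(1 − 0.2136) = 0.109 × 0.4324 = 0.0471 km

47 m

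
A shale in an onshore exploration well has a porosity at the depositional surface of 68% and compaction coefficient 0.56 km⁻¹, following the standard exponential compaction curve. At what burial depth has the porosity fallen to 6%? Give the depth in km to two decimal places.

4.34 km

Invert Athy's law: z = ln(phi₀/phi) / k
z = ln(0.68/0.06) / 0.56 = ln(11.33) / 0.56 = 2.4277 / 0.56 = 4.335 km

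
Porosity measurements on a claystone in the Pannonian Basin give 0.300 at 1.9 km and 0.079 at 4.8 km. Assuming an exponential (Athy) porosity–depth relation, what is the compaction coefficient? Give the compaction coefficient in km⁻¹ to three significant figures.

0.460 km⁻¹

Athy: phi(z) = phi₀ e^(−kz) ⇒ phi₁/phi₂ = e^{k(z₂−z₁)} ⇒ k = ln(phi₁/phi₂)/(z₂−z₁)
k = ln(0.3/0.079) / (4.8 − 1.9) = ln(3.797) / 2.9 = 1.3343 / 2.9 = 0.4601 km⁻¹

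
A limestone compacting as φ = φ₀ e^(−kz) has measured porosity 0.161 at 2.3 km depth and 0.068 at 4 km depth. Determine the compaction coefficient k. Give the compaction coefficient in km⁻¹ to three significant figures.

0.507 km⁻¹

Athy: φ(z) = φ₀ e^(−kz) ⇒ φ₁/φ₂ = e^{k(z₂−z₁)} ⇒ k = ln(φ₁/φ₂)/(z₂−z₁)
k = ln(0.161/0.068) / (4 − 2.3) = ln(2.368) / 1.7 = 0.8619 / 1.7 = 0.507 km⁻¹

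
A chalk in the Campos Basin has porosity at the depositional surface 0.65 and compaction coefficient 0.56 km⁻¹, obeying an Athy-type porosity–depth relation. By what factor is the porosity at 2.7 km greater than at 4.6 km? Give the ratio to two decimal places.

2.90

φ(d₁)/φ(d₂) = e^(−β·d₁)/e^(−β·d₂) = e^{β(d₂−d₁)}
= exp(0.56 × 1.9) = exp(1.064) = 2.8979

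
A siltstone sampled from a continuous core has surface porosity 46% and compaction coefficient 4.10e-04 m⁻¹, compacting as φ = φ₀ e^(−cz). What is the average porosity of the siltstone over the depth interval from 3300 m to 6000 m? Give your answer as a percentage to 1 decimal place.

Working in km (1 km = 1000 m; c in km⁻¹ = c in m⁻¹ × 1000):
⟨φ⟩ = (1/(z₂−z₁)) ∫ φ₀ e^(−cz) dz = φ₀·(e^(−c·z₁) − e^(−c·z₂)) / (c·(z₂−z₁))
e^(−0.41×3.3) = 0.2585; e^(−0.41×6) = 0.0854
⟨φ⟩ = 0.46 × (0.2585 − 0.0854) / (0.41 × 2.7) = 0.46 × 0.1563 = 0.0719

7.2%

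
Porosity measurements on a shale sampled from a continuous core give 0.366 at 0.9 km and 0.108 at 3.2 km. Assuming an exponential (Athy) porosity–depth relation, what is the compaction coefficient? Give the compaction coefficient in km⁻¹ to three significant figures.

Athy: n(Z) = n₀ e^(−kZ) ⇒ n₁/n₂ = e^{k(Z₂−Z₁)} ⇒ k = ln(n₁/n₂)/(Z₂−Z₁)
k = ln(0.366/0.108) / (3.2 − 0.9) = ln(3.389) / 2.3 = 1.2205 / 2.3 = 0.5307 km⁻¹

0.531 km⁻¹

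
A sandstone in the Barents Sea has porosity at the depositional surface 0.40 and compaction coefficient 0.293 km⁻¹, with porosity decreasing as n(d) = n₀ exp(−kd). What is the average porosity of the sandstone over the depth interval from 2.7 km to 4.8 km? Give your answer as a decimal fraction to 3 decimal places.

0.135

⟨n⟩ = (1/(d₂−d₁)) ∫ n₀ e^(−kd) dd = n₀·(e^(−k·d₁) − e^(−k·d₂)) / (k·(d₂−d₁))
e^(−0.293×2.7) = 0.4533; e^(−0.293×4.8) = 0.2450
⟨n⟩ = 0.4 × (0.4533 − 0.2450) / (0.293 × 2.1) = 0.4 × 0.3386 = 0.1354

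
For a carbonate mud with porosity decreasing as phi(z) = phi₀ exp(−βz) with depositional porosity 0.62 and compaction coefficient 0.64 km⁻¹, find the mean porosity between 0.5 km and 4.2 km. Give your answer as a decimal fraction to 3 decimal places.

0.172

⟨phi⟩ = (1/(z₂−z₁)) ∫ phi₀ e^(−βz) dz = phi₀·(e^(−β·z₁) − e^(−β·z₂)) / (β·(z₂−z₁))
e^(−0.64×0.5) = 0.7261; e^(−0.64×4.2) = 0.0680
⟨phi⟩ = 0.62 × (0.7261 − 0.0680) / (0.64 × 3.7) = 0.62 × 0.2779 = 0.1723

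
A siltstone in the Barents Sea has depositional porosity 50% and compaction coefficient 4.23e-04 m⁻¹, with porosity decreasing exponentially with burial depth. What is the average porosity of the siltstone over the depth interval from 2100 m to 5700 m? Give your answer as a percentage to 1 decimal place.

Working in km (1 km = 1000 m; β in km⁻¹ = β in m⁻¹ × 1000):
⟨n⟩ = (1/(z₂−z₁)) ∫ n₀ e^(−βz) dz = n₀·(e^(−β·z₁) − e^(−β·z₂)) / (β·(z₂−z₁))
e^(−0.423×2.1) = 0.4114; e^(−0.423×5.7) = 0.0897
⟨n⟩ = 0.5 × (0.4114 − 0.0897) / (0.423 × 3.6) = 0.5 × 0.2112 = 0.1056

10.6%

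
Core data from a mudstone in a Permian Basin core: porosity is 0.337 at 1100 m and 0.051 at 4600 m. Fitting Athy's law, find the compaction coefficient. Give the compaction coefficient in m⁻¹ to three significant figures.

Working in km (1 km = 1000 m; k in km⁻¹ = k in m⁻¹ × 1000):
Athy: n(d) = n₀ e^(−kd) ⇒ n₁/n₂ = e^{k(d₂−d₁)} ⇒ k = ln(n₁/n₂)/(d₂−d₁)
k = ln(0.337/0.051) / (4.6 − 1.1) = ln(6.608) / 3.5 = 1.8883 / 3.5 = 0.5395 km⁻¹

0.000540 m⁻¹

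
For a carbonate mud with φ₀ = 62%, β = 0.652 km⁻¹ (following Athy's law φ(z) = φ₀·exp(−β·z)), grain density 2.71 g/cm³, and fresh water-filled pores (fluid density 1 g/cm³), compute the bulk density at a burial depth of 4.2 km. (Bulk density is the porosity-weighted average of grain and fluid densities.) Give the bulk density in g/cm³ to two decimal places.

2.64 g/cm³

Porosity at depth: φ = 0.62·exp(−0.652×4.2) = 0.62×0.0647 = 0.0401
Bulk density: ρ_b = (1−φ)ρ_g + φ·ρ_f = 0.9599×2.71 + 0.0401×1
       = 2.601 + 0.040 = 2.641 g/cm³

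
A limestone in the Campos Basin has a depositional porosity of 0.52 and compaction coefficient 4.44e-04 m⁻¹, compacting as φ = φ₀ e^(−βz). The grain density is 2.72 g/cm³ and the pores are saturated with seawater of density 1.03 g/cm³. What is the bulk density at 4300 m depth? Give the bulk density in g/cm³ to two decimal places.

2.59 g/cm³

Working in km (1 km = 1000 m; β in km⁻¹ = β in m⁻¹ × 1000):
Porosity at depth: φ = 0.52·exp(−0.444×4.3) = 0.52×0.1482 = 0.0771
Bulk density: ρ_b = (1−φ)ρ_g + φ·ρ_f = 0.9229×2.72 + 0.0771×1.03
       = 2.510 + 0.079 = 2.590 g/cm³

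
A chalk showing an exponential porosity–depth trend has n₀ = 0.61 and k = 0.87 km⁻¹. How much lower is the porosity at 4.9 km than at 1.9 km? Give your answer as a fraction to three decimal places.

n(1.9) = 0.61·e^(−0.87×1.9) = 0.1168
n(4.9) = 0.61·e^(−0.87×4.9) = 0.0086
Δn = 0.1168 − 0.0086 = 0.1082

0.108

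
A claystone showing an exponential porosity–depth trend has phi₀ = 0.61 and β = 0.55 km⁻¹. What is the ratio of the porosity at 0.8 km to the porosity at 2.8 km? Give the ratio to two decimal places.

3.00

phi(Z₁)/phi(Z₂) = e^(−β·Z₁)/e^(−β·Z₂) = e^{β(Z₂−Z₁)}
= exp(0.55 × 2) = exp(1.1) = 3.0042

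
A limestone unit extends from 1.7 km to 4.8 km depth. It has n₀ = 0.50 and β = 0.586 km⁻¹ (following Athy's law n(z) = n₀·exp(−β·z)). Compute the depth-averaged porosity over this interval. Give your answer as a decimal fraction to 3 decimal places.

⟨n⟩ = (1/(z₂−z₁)) ∫ n₀ e^(−βz) dz = n₀·(e^(−β·z₁) − e^(−β·z₂)) / (β·(z₂−z₁))
e^(−0.586×1.7) = 0.3693; e^(−0.586×4.8) = 0.0600
⟨n⟩ = 0.5 × (0.3693 − 0.0600) / (0.586 × 3.1) = 0.5 × 0.1702 = 0.0851

0.085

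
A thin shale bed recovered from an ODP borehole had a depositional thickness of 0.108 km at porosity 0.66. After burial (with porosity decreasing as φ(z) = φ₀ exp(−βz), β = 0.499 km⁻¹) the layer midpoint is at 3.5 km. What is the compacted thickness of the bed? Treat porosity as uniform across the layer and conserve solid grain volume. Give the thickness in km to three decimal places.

Porosity at 3.5 km: φ = 0.66·exp(−0.499×3.5) = 0.1151
Solid-volume conservation: h(1−φ) = h₀(1−φ₀) ⇒ h = h₀·(1−φ₀)/(1−φ)
h = 0.108 × (1 − 0.66)/(1 − 0.1151) = 0.108 × 0.3842 = 0.0415 km

0.041 km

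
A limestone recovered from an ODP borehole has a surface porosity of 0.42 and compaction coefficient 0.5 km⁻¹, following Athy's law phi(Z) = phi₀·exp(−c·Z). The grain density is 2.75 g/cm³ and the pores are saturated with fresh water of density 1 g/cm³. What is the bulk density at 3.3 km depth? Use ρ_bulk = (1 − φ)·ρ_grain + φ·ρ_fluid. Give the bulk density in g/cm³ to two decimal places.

2.61 g/cm³

Porosity at depth: phi = 0.42·exp(−0.5×3.3) = 0.42×0.1920 = 0.0807
Bulk density: ρ_b = (1−phi)ρ_g + phi·ρ_f = 0.9193×2.75 + 0.0807×1
       = 2.528 + 0.081 = 2.609 g/cm³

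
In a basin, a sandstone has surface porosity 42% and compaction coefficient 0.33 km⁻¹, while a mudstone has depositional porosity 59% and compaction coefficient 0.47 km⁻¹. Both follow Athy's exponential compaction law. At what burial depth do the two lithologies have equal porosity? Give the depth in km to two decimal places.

2.43 km

Set n₀ₐ e^(−cₐZ) = n₀ᵦ e^(−cᵦZ) ⇒ ln(n₀ₐ/n₀ᵦ) = (cₐ − cᵦ)·Z
Z = ln(0.42/0.59) / (0.33 − 0.47) = -0.3399 / -0.14 = 2.428 km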